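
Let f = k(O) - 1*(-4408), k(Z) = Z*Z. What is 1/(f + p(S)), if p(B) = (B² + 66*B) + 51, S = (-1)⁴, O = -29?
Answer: 1/5367 ≈ 0.00018632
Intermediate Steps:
k(Z) = Z²
S = 1
p(B) = 51 + B² + 66*B
f = 5249 (f = (-29)² - 1*(-4408) = 841 + 4408 = 5249)
1/(f + p(S)) = 1/(5249 + (51 + 1² + 66*1)) = 1/(5249 + (51 + 1 + 66)) = 1/(5249 + 118) = 1/5367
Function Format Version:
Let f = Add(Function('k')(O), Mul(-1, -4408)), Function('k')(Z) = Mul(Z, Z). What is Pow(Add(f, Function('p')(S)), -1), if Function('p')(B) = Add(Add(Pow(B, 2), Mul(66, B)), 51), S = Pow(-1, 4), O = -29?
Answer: Rational(1, 5367) ≈ 0.00018632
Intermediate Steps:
Function('k')(Z) = Pow(Z, 2)
S = 1
Function('p')(B) = Add(51, Pow(B, 2), Mul(66, B))
f = 5249 (f = Add(Pow(-29, 2), Mul(-1, -4408)) = Add(841, 4408) = 5249)
Pow(Add(f, Function('p')(S)), -1) = Pow(Add(5249, Add(51, Pow(1, 2), Mul(66, 1))), -1) = Pow(Add(5249, Add(51, 1, 66)), -1) = Pow(Add(5249, 118), -1) = Pow(5367, -1) = Rational(1, 5367)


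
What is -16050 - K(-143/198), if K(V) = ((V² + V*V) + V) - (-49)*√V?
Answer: -1300076/81 - 49*I*√26/6 ≈ -16050.0 - 41.642*I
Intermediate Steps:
K(V) = V + 2*V² + 49*√V (K(V) = ((V² + V²) + V) + 49*√V = (2*V² + V) + 49*√V = (V + 2*V²) + 49*√V = V + 2*V² + 49*√V)
-16050 - K(-143/198) = -16050 - (-143/198 + 2*(-143/198)² + 49*√(-143/198)) = -16050 - (-143*1/198 + 2*(-143*1/198)² + 49*√(-143*1/198)) = -16050 - (-13/18 + 2*(-13/18)² + 49*√(-13/18)) = -16050 - (-13/18 + 2*(169/324) + 49*(I*√26/6)) = -16050 - (-13/18 + 169/162 + 49*I*√26/6) = -16050 - (26/81 + 49*I*√26/6) = -16050 + (-26/81 - 49*I*√26/6) = -1300076/81 - 49*I*√26/6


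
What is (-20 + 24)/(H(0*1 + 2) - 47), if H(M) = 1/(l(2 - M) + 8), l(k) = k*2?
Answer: -32/375 ≈ -0.085333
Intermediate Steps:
l(k) = 2*k
H(M) = 1/(12 - 2*M) (H(M) = 1/(2*(2 - M) + 8) = 1/((4 - 2*M) + 8) = 1/(12 - 2*M))
(-20 + 24)/(H(0*1 + 2) - 47) = (-20 + 24)/(-1/(-12 + 2*(0*1 + 2)) - 47) = 4/(-1/(-12 + 2*(0 + 2)) - 47) = 4/(-1/(-12 + 2*2) - 47) = 4/(-1/(-12 + 4) - 47) = 4/(-1/(-8) - 47) = 4/(-1*(-⅛) - 47) = 4/(⅛ - 47) = 4/(-375/8) = 4*(-8/375) = -32/375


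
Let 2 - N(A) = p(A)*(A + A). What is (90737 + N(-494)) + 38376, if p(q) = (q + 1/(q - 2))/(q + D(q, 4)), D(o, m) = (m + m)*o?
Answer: 32047745/248 ≈ 1.2922e+5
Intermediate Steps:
D(o, m) = 2*m*o (D(o, m) = (2*m)*o = 2*m*o)
p(q) = (q + 1/(-2 + q))/(9*q) (p(q) = (q + 1/(q - 2))/(q + 2*4*q) = (q + 1/(-2 + q))/(q + 8*q) = (q + 1/(-2 + q))/((9*q)) = (q + 1/(-2 + q))*(1/(9*q)) = (q + 1/(-2 + q))/(9*q))
N(A) = 2 - 2*(1 + A² - 2*A)/(9*(-2 + A)) (N(A) = 2 - (1 + A² - 2*A)/(9*A*(-2 + A))*(A + A) = 2 - (1 + A² - 2*A)/(9*A*(-2 + A))*2*A = 2 - 2*(1 + A² - 2*A)/(9*(-2 + A)))
(90737 + N(-494)) + 38376 = (90737 + 2*(-19 - 1*(-494)² + 11*(-494))/(9*(-2 - 494))) + 38376 = (90737 + (2/9)*(-19 - 1*244036 - 5434)/(-496)) + 38376 = (90737 + (2/9)*(-1/496)*(-19 - 244036 - 5434)) + 38376 = (90737 + (2/9)*(-1/496)*(-249489)) + 38376 = (90737 + 27721/248) + 38376 = 22530497/248 + 38376 = 32047745/248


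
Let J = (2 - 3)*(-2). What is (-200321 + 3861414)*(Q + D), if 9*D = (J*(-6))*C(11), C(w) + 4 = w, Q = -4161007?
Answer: -45701603312557/3 ≈ -1.5234e+13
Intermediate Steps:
C(w) = -4 + w
J = 2 (J = -1*(-2) = 2)
D = -28/3 (D = ((2*(-6))*(-4 + 11))/9 = (-12*7)/9 = (1/9)*(-84) = -28/3 ≈ -9.3333)
(-200321 + 3861414)*(Q + D) = (-200321 + 3861414)*(-4161007 - 28/3) = 3661093*(-12483049/3) = -45701603312557/3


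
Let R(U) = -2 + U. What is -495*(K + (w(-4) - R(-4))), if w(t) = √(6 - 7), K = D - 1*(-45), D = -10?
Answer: -20295 - 495*I ≈ -20295.0 - 495.0*I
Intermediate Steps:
K = 35 (K = -10 - 1*(-45) = -10 + 45 = 35)
w(t) = I (w(t) = √(-1) = I)
-495*(K + (w(-4) - R(-4))) = -495*(35 + (I - (-2 - 4))) = -495*(35 + (I - 1*(-6))) = -495*(35 + (I + 6)) = -495*(35 + (6 + I)) = -495*(41 + I) = -20295 - 495*I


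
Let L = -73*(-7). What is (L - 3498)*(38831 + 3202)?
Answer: -125552571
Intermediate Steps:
L = 511
(L - 3498)*(38831 + 3202) = (511 - 3498)*(38831 + 3202) = -2987*42033 = -125552571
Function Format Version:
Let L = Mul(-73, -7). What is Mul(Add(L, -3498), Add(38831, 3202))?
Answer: -125552571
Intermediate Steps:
L = 511
Mul(Add(L, -3498), Add(38831, 3202)) = Mul(Add(511, -3498), Add(38831, 3202)) = Mul(-2987, 42033) = -125552571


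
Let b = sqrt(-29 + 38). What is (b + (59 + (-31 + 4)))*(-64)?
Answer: -2240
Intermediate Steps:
b = 3 (b = sqrt(9) = 3)
(b + (59 + (-31 + 4)))*(-64) = (3 + (59 + (-31 + 4)))*(-64) = (3 + (59 - 27))*(-64) = (3 + 32)*(-64) = 35*(-64) = -2240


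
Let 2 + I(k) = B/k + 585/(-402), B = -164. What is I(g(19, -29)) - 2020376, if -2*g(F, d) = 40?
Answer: -1353648741/670 ≈ -2.0204e+6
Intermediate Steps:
g(F, d) = -20 (g(F, d) = -1/2*40 = -20)
I(k) = -463/134 - 164/k (I(k) = -2 + (-164/k + 585/(-402)) = -2 + (-164/k + 585*(-1/402)) = -2 + (-164/k - 195/134) = -2 + (-195/134 - 164/k) = -463/134 - 164/k)
I(g(19, -29)) - 2020376 = (-463/134 - 164/(-20)) - 2020376 = (-463/134 - 164*(-1/20)) - 2020376 = (-463/134 + 41/5) - 2020376 = 3179/670 - 2020376 = -1353648741/670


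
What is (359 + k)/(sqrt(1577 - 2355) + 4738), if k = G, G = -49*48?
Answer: -4721417/11224711 + 1993*I*sqrt(778)/22449422 ≈ -0.42063 + 0.0024762*I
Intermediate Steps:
G = -2352
k = -2352
(359 + k)/(sqrt(1577 - 2355) + 4738) = (359 - 2352)/(sqrt(1577 - 2355) + 4738) = -1993/(sqrt(-778) + 4738) = -1993/(I*sqrt(778) + 4738) = -1993/(4738 + I*sqrt(778))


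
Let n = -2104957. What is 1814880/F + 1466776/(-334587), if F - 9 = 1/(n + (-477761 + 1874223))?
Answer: 215106894424897448/1066739307249 ≈ 2.0165e+5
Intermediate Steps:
F = 6376454/708495 (F = 9 + 1/(-2104957 + (-477761 + 1874223)) = 9 + 1/(-2104957 + 1396462) = 9 + 1/(-708495) = 9 - 1/708495 = 6376454/708495 ≈ 9.0000)
1814880/F + 1466776/(-334587) = 1814880/(6376454/708495) + 1466776/(-334587) = 1814880*(708495/6376454) + 1466776*(-1/334587) = 642916702800/3188227 - 1466776/334587 = 215106894424897448/1066739307249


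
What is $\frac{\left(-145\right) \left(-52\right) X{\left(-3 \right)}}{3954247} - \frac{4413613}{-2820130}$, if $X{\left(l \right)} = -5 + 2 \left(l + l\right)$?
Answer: $\frac{54603935147}{35627765470} \approx 1.5326$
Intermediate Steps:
$X{\left(l \right)} = -5 + 4 l$ ($X{\left(l \right)} = -5 + 2 \cdot 2 l = -5 + 4 l$)
$\frac{\left(-145\right) \left(-52\right) X{\left(-3 \right)}}{3954247} - \frac{4413613}{-2820130} = \frac{\left(-145\right) \left(-52\right) \left(-5 + 4 \left(-3\right)\right)}{3954247} - \frac{4413613}{-2820130} = 7540 \left(-5 - 12\right) \frac{1}{3954247} - - \frac{14101}{9010} = 7540 \left(-17\right) \frac{1}{3954247} + \frac{14101}{9010} = \left(-128180\right) \frac{1}{3954247} + \frac{14101}{9010} = - \frac{128180}{3954247} + \frac{14101}{9010} = \frac{54603935147}{35627765470}$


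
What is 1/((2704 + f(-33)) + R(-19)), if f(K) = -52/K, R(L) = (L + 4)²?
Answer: 33/96709 ≈ 0.00034123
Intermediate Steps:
R(L) = (4 + L)²
1/((2704 + f(-33)) + R(-19)) = 1/((2704 - 52/(-33)) + (4 - 19)²) = 1/((2704 - 52*(-1/33)) + (-15)²) = 1/((2704 + 52/33) + 225) = 1/(89284/33 + 225) = 1/(96709/33) = 33/96709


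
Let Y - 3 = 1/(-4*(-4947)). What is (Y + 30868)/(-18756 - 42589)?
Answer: -610875349/1213894860 ≈ -0.50324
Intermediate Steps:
Y = 59365/19788 (Y = 3 + 1/(-4*(-4947)) = 3 + 1/19788 = 59365/19788 ≈ 3.0000)
(Y + 30868)/(-18756 - 42589) = (59365/19788 + 30868)/(-18756 - 42589) = (610875349/19788)/(-61345) = (610875349/19788)*(-1/61345) = -610875349/1213894860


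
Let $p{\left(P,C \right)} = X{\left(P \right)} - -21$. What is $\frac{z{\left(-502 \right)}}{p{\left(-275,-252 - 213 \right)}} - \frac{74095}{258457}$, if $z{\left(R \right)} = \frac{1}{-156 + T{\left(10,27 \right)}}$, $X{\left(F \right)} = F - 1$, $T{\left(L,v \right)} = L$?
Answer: $- \frac{2758298393}{9622354110} \approx -0.28666$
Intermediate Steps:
$X{\left(F \right)} = -1 + F$
$z{\left(R \right)} = - \frac{1}{146}$ ($z{\left(R \right)} = \frac{1}{-156 + 10} = \frac{1}{-146} = - \frac{1}{146}$)
$p{\left(P,C \right)} = 20 + P$ ($p{\left(P,C \right)} = \left(-1 + P\right) - -21 = \left(-1 + P\right) + 21 = 20 + P$)
$\frac{z{\left(-502 \right)}}{p{\left(-275,-252 - 213 \right)}} - \frac{74095}{258457} = - \frac{1}{146 \left(20 - 275\right)} - \frac{74095}{258457} = - \frac{1}{146 \left(-255\right)} - \frac{74095}{258457} = \left(- \frac{1}{146}\right) \left(- \frac{1}{255}\right) - \frac{74095}{258457} = \frac{1}{37230} - \frac{74095}{258457} = - \frac{2758298393}{9622354110}$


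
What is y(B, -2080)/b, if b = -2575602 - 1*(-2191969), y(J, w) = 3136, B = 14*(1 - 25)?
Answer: -3136/383633 ≈ -0.0081745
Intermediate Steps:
B = -336 (B = 14*(-24) = -336)
b = -383633 (b = -2575602 + 2191969 = -383633)
y(B, -2080)/b = 3136/(-383633) = 3136*(-1/383633) = -3136/383633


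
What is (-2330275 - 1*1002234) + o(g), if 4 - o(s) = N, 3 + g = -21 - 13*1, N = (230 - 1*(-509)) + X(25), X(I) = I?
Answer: -3333269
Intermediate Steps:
N = 764 (N = (230 - 1*(-509)) + 25 = (230 + 509) + 25 = 739 + 25 = 764)
g = -37 (g = -3 + (-21 - 13*1) = -3 + (-21 - 13) = -3 - 34 = -37)
o(s) = -760 (o(s) = 4 - 1*764 = 4 - 764 = -760)
(-2330275 - 1*1002234) + o(g) = (-2330275 - 1*1002234) - 760 = (-2330275 - 1002234) - 760 = -3332509 - 760 = -3333269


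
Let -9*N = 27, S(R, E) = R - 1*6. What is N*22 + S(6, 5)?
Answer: -66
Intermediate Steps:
S(R, E) = -6 + R (S(R, E) = R - 6 = -6 + R)
N = -3 (N = -1/9*27 = -3)
N*22 + S(6, 5) = -3*22 + (-6 + 6) = -66 + 0 = -66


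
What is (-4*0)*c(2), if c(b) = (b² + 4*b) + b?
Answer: 0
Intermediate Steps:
c(b) = b² + 5*b
(-4*0)*c(2) = (-4*0)*(2*(5 + 2)) = 0*(2*7) = 0*14 = 0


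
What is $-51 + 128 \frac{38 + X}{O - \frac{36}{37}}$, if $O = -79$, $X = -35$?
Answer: $- \frac{165117}{2959} \approx -55.802$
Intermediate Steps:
$-51 + 128 \frac{38 + X}{O - \frac{36}{37}} = -51 + 128 \frac{38 - 35}{-79 - \frac{36}{37}} = -51 + 128 \frac{3}{-79 - \frac{36}{37}} = -51 + 128 \frac{3}{- \frac{2959}{37}} = -51 + 128 \cdot 3 \left(- \frac{37}{2959}\right) = -51 + 128 \left(- \frac{111}{2959}\right) = -51 - \frac{14208}{2959} = - \frac{165117}{2959}$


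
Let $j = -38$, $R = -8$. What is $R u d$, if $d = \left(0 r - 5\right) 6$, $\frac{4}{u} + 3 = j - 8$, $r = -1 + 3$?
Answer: $- \frac{960}{49} \approx -19.592$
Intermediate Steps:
$r = 2$
$u = - \frac{4}{49}$ ($u = \frac{4}{-3 - 46} = \frac{4}{-49} = 4 \left(- \frac{1}{49}\right) = - \frac{4}{49} \approx -0.081633$)
$d = -30$ ($d = \left(0 \cdot 2 - 5\right) 6 = \left(0 - 5\right) 6 = \left(-5\right) 6 = -30$)
$R u d = \left(-8\right) \left(- \frac{4}{49}\right) \left(-30\right) = \frac{32}{49} \left(-30\right) = - \frac{960}{49}$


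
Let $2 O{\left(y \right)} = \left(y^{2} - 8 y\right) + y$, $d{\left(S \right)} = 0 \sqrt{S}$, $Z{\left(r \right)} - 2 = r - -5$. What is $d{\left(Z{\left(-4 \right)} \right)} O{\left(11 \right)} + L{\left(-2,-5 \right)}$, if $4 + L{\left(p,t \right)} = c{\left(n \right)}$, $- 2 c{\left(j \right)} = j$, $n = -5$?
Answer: $- \frac{3}{2} \approx -1.5$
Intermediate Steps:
$Z{\left(r \right)} = 7 + r$ ($Z{\left(r \right)} = 2 + \left(r - -5\right) = 2 + \left(r + 5\right) = 2 + \left(5 + r\right) = 7 + r$)
$c{\left(j \right)} = - \frac{j}{2}$
$L{\left(p,t \right)} = - \frac{3}{2}$ ($L{\left(p,t \right)} = -4 - - \frac{5}{2} = -4 + \frac{5}{2} = - \frac{3}{2}$)
$d{\left(S \right)} = 0$
$O{\left(y \right)} = \frac{y^{2}}{2} - \frac{7 y}{2}$ ($O{\left(y \right)} = \frac{\left(y^{2} - 8 y\right) + y}{2} = \frac{y^{2} - 7 y}{2} = \frac{y^{2}}{2} - \frac{7 y}{2}$)
$d{\left(Z{\left(-4 \right)} \right)} O{\left(11 \right)} + L{\left(-2,-5 \right)} = 0 \cdot \frac{1}{2} \cdot 11 \left(-7 + 11\right) - \frac{3}{2} = 0 \cdot \frac{1}{2} \cdot 11 \cdot 4 - \frac{3}{2} = 0 \cdot 22 - \frac{3}{2} = 0 - \frac{3}{2} = - \frac{3}{2}$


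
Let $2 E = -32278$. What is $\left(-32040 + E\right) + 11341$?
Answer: $-36838$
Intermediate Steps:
$E = -16139$ ($E = \frac{1}{2} \left(-32278\right) = -16139$)
$\left(-32040 + E\right) + 11341 = \left(-32040 - 16139\right) + 11341 = -48179 + 11341 = -36838$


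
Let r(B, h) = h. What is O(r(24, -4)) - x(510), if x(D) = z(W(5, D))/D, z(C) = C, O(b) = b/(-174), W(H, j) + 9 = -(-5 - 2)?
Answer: 199/7395 ≈ 0.026910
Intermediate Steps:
W(H, j) = -2 (W(H, j) = -9 - (-5 - 2) = -9 - 1*(-7) = -9 + 7 = -2)
O(b) = -b/174 (O(b) = b*(-1/174) = -b/174)
x(D) = -2/D
O(r(24, -4)) - x(510) = -1/174*(-4) - (-2)/510 = 2/87 - (-2)/510 = 2/87 - 1*(-1/255) = 2/87 + 1/255 = 199/7395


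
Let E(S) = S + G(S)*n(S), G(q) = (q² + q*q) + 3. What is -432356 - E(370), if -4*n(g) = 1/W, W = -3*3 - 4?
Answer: -22775555/52 ≈ -4.3799e+5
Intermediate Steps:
W = -13 (W = -9 - 4 = -13)
G(q) = 3 + 2*q² (G(q) = (q² + q²) + 3 = 2*q² + 3 = 3 + 2*q²)
n(g) = 1/52 (n(g) = -¼/(-13) = -¼*(-1/13) = 1/52)
E(S) = 3/52 + S + S²/26 (E(S) = S + (3 + 2*S²)*(1/52) = S + (3/52 + S²/26) = 3/52 + S + S²/26)
-432356 - E(370) = -432356 - (3/52 + 370 + (1/26)*370²) = -432356 - (3/52 + 370 + (1/26)*136900) = -432356 - (3/52 + 370 + 68450/13) = -432356 - 1*293043/52 = -432356 - 293043/52 = -22775555/52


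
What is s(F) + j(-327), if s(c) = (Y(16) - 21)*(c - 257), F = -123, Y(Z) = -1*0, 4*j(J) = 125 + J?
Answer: 15859/2 ≈ 7929.5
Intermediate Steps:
j(J) = 125/4 + J/4 (j(J) = (125 + J)/4 = 125/4 + J/4)
Y(Z) = 0
s(c) = 5397 - 21*c (s(c) = (0 - 21)*(c - 257) = -21*(-257 + c) = 5397 - 21*c)
s(F) + j(-327) = (5397 - 21*(-123)) + (125/4 + (1/4)*(-327)) = (5397 + 2583) + (125/4 - 327/4) = 7980 - 101/2 = 15859/2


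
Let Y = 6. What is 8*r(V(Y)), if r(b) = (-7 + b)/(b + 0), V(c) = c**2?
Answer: 58/9 ≈ 6.4444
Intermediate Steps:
r(b) = (-7 + b)/b
8*r(V(Y)) = 8*((-7 + 6**2)/(6**2)) = 8*((-7 + 36)/36) = 8*((1/36)*29) = 8*(29/36) = 58/9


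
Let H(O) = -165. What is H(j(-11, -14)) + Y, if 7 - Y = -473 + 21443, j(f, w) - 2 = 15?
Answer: -21128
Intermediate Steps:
j(f, w) = 17 (j(f, w) = 2 + 15 = 17)
Y = -20963 (Y = 7 - (-473 + 21443) = 7 - 1*20970 = 7 - 20970 = -20963)
H(j(-11, -14)) + Y = -165 - 20963 = -21128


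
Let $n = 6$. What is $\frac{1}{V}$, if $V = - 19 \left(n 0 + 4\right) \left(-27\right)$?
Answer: $\frac{1}{2052} \approx 0.00048733$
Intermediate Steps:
$V = 2052$ ($V = - 19 \left(6 \cdot 0 + 4\right) \left(-27\right) = - 19 \left(0 + 4\right) \left(-27\right) = \left(-19\right) 4 \left(-27\right) = \left(-76\right) \left(-27\right) = 2052$)
$\frac{1}{V} = \frac{1}{2052}$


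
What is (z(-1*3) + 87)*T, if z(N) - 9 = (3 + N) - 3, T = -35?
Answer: -3255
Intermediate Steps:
z(N) = 9 + N (z(N) = 9 + ((3 + N) - 3) = 9 + N)
(z(-1*3) + 87)*T = ((9 - 1*3) + 87)*(-35) = ((9 - 3) + 87)*(-35) = (6 + 87)*(-35) = 93*(-35) = -3255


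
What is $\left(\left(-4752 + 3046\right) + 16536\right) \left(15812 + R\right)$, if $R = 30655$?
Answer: $689105610$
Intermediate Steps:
$\left(\left(-4752 + 3046\right) + 16536\right) \left(15812 + R\right) = \left(\left(-4752 + 3046\right) + 16536\right) \left(15812 + 30655\right) = \left(-1706 + 16536\right) 46467 = 14830 \cdot 46467 = 689105610$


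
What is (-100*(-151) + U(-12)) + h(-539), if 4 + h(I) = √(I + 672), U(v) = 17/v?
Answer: 181135/12 + √133 ≈ 15106.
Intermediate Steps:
h(I) = -4 + √(672 + I) (h(I) = -4 + √(I + 672) = -4 + √(672 + I))
(-100*(-151) + U(-12)) + h(-539) = (-100*(-151) + 17/(-12)) + (-4 + √(672 - 539)) = (15100 + 17*(-1/12)) + (-4 + √133) = (15100 - 17/12) + (-4 + √133) = 181183/12 + (-4 + √133) = 181135/12 + √133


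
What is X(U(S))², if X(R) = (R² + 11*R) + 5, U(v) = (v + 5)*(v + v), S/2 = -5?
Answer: 123321025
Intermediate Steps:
S = -10 (S = 2*(-5) = -10)
U(v) = 2*v*(5 + v) (U(v) = (5 + v)*(2*v) = 2*v*(5 + v))
X(R) = 5 + R² + 11*R
X(U(S))² = (5 + (2*(-10)*(5 - 10))² + 11*(2*(-10)*(5 - 10)))² = (5 + (2*(-10)*(-5))² + 11*(2*(-10)*(-5)))² = (5 + 100² + 11*100)² = (5 + 10000 + 1100)² = 11105² = 123321025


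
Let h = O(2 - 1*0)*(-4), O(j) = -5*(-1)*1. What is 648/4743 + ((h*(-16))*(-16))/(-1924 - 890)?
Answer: 1450424/741489 ≈ 1.9561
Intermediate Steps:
O(j) = 5 (O(j) = 5*1 = 5)
h = -20 (h = 5*(-4) = -20)
648/4743 + ((h*(-16))*(-16))/(-1924 - 890) = 648/4743 + (-20*(-16)*(-16))/(-1924 - 890) = 648*(1/4743) + (320*(-16))/(-2814) = 72/527 - 5120*(-1/2814) = 72/527 + 2560/1407 = 1450424/741489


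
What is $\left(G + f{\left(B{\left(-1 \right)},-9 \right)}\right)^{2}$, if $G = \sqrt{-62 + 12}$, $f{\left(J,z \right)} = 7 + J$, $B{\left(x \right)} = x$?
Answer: $-14 + 60 i \sqrt{2} \approx -14.0 + 84.853 i$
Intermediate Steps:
$G = 5 i \sqrt{2}$ ($G = \sqrt{-50} = 5 i \sqrt{2} \approx 7.0711 i$)
$\left(G + f{\left(B{\left(-1 \right)},-9 \right)}\right)^{2} = \left(5 i \sqrt{2} + \left(7 - 1\right)\right)^{2} = \left(5 i \sqrt{2} + 6\right)^{2} = \left(6 + 5 i \sqrt{2}\right)^{2}$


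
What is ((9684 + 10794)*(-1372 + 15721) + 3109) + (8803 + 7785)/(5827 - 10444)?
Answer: 1356668178839/4617 ≈ 2.9384e+8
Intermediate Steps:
((9684 + 10794)*(-1372 + 15721) + 3109) + (8803 + 7785)/(5827 - 10444) = (20478*14349 + 3109) + 16588/(-4617) = (293838822 + 3109) + 16588*(-1/4617) = 293841931 - 16588/4617 = 1356668178839/4617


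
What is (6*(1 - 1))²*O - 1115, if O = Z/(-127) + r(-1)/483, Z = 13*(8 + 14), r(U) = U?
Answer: -1115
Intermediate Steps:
Z = 286 (Z = 13*22 = 286)
O = -138265/61341 (O = 286/(-127) - 1/483 = 286*(-1/127) - 1*1/483 = -286/127 - 1/483 = -138265/61341 ≈ -2.2540)
(6*(1 - 1))²*O - 1115 = (6*(1 - 1))²*(-138265/61341) - 1115 = (6*0)²*(-138265/61341) - 1115 = 0²*(-138265/61341) - 1115 = 0*(-138265/61341) - 1115 = 0 - 1115 = -1115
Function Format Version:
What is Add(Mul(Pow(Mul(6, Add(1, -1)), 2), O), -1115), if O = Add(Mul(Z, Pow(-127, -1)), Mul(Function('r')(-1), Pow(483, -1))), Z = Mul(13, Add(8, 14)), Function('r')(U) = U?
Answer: -1115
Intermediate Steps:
Z = 286 (Z = Mul(13, 22) = 286)
O = Rational(-138265, 61341) (O = Add(Mul(286, Pow(-127, -1)), Mul(-1, Pow(483, -1))) = Add(Mul(286, Rational(-1, 127)), Mul(-1, Rational(1, 483))) = Add(Rational(-286, 127), Rational(-1, 483)) = Rational(-138265, 61341) ≈ -2.2540)
Add(Mul(Pow(Mul(6, Add(1, -1)), 2), O), -1115) = Add(Mul(Pow(Mul(6, Add(1, -1)), 2), Rational(-138265, 61341)), -1115) = Add(Mul(Pow(Mul(6, 0), 2), Rational(-138265, 61341)), -1115) = Add(Mul(Pow(0, 2), Rational(-138265, 61341)), -1115) = Add(Mul(0, Rational(-138265, 61341)), -1115) = Add(0, -1115) = -1115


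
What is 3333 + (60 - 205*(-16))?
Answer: 6673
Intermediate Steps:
3333 + (60 - 205*(-16)) = 3333 + (60 - 41*(-80)) = 3333 + (60 + 3280) = 3333 + 3340 = 6673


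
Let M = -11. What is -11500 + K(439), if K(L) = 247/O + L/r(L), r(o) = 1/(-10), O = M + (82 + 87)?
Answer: -2510373/158 ≈ -15888.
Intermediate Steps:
O = 158 (O = -11 + (82 + 87) = -11 + 169 = 158)
r(o) = -1/10
K(L) = 247/158 - 10*L (K(L) = 247/158 + L/(-1/10) = 247*(1/158) + L*(-10) = 247/158 - 10*L)
-11500 + K(439) = -11500 + (247/158 - 10*439) = -11500 + (247/158 - 4390) = -11500 - 693373/158 = -2510373/158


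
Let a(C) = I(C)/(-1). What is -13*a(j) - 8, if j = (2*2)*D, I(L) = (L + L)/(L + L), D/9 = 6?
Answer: 5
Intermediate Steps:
D = 54 (D = 9*6 = 54)
I(L) = 1 (I(L) = (2*L)/((2*L)) = (2*L)*(1/(2*L)) = 1)
j = 216 (j = (2*2)*54 = 4*54 = 216)
a(C) = -1 (a(C) = 1/(-1) = 1*(-1) = -1)
-13*a(j) - 8 = -13*(-1) - 8 = 13 - 8 = 5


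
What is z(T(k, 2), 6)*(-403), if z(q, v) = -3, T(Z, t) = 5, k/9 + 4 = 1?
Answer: 1209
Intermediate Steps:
k = -27 (k = -36 + 9*1 = -36 + 9 = -27)
z(T(k, 2), 6)*(-403) = -3*(-403) = 1209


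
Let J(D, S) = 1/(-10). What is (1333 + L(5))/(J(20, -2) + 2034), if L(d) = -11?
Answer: 13220/20339 ≈ 0.64998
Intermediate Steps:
J(D, S) = -⅒
(1333 + L(5))/(J(20, -2) + 2034) = (1333 - 11)/(-⅒ + 2034) = 1322/(20339/10) = 1322*(10/20339) = 13220/20339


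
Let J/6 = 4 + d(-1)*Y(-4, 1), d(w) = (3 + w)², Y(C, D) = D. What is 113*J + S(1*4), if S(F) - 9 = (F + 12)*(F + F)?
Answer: 5561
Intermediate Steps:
S(F) = 9 + 2*F*(12 + F) (S(F) = 9 + (F + 12)*(F + F) = 9 + (12 + F)*(2*F) = 9 + 2*F*(12 + F))
J = 48 (J = 6*(4 + (3 - 1)²*1) = 6*(4 + 2²*1) = 6*(4 + 4*1) = 6*(4 + 4) = 6*8 = 48)
113*J + S(1*4) = 113*48 + (9 + 2*(1*4)² + 24*(1*4)) = 5424 + (9 + 2*4² + 24*4) = 5424 + (9 + 2*16 + 96) = 5424 + (9 + 32 + 96) = 5424 + 137 = 5561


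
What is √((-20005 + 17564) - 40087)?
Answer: 4*I*√2658 ≈ 206.22*I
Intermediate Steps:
√((-20005 + 17564) - 40087) = √(-2441 - 40087) = √(-42528) = 4*I*√2658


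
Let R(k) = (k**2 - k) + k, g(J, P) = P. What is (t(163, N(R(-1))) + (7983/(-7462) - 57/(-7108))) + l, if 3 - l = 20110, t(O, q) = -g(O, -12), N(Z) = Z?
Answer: -532946513975/26519948 ≈ -20096.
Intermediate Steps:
R(k) = k**2
t(O, q) = 12 (t(O, q) = -1*(-12) = 12)
l = -20107 (l = 3 - 1*20110 = 3 - 20110 = -20107)
(t(163, N(R(-1))) + (7983/(-7462) - 57/(-7108))) + l = (12 + (7983/(-7462) - 57/(-7108))) - 20107 = (12 + (7983*(-1/7462) - 57*(-1/7108))) - 20107 = (12 + (-7983/7462 + 57/7108)) - 20107 = (12 - 28158915/26519948) - 20107 = 290080461/26519948 - 20107 = -532946513975/26519948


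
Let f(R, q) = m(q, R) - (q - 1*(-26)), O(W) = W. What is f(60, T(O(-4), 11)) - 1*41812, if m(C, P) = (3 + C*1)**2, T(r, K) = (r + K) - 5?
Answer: -41815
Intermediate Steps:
T(r, K) = -5 + K + r (T(r, K) = (K + r) - 5 = -5 + K + r)
m(C, P) = (3 + C)**2
f(R, q) = -26 + (3 + q)**2 - q (f(R, q) = (3 + q)**2 - (q - 1*(-26)) = (3 + q)**2 - (q + 26) = (3 + q)**2 - (26 + q) = (3 + q)**2 + (-26 - q) = -26 + (3 + q)**2 - q)
f(60, T(O(-4), 11)) - 1*41812 = (-26 + (3 + (-5 + 11 - 4))**2 - (-5 + 11 - 4)) - 1*41812 = (-26 + (3 + 2)**2 - 1*2) - 41812 = (-26 + 5**2 - 2) - 41812 = (-26 + 25 - 2) - 41812 = -3 - 41812 = -41815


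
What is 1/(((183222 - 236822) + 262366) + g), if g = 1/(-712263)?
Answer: 712263/148696297457 ≈ 4.7901e-6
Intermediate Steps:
g = -1/712263 ≈ -1.4040e-6
1/(((183222 - 236822) + 262366) + g) = 1/(((183222 - 236822) + 262366) - 1/712263) = 1/((-53600 + 262366) - 1/712263) = 1/(208766 - 1/712263) = 1/(148696297457/712263) = 712263/148696297457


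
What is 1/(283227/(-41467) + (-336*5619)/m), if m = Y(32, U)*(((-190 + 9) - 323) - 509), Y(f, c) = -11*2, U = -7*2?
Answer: -462066781/42300514725 ≈ -0.010923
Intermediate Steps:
U = -14
Y(f, c) = -22
m = 22286 (m = -22*(((-190 + 9) - 323) - 509) = -22*((-181 - 323) - 509) = -22*(-504 - 509) = -22*(-1013) = 22286)
1/(283227/(-41467) + (-336*5619)/m) = 1/(283227/(-41467) - 336*5619/22286) = 1/(283227*(-1/41467) - 1887984*1/22286) = 1/(-283227/41467 - 943992/11143) = 1/(-42300514725/462066781) = -462066781/42300514725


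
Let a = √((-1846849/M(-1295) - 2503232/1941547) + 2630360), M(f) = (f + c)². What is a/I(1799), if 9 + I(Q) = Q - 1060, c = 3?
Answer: √16551434500871898783264263/1831189468520 ≈ 2.2217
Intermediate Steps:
I(Q) = -1069 + Q (I(Q) = -9 + (Q - 1060) = -9 + (-1060 + Q) = -1069 + Q)
M(f) = (3 + f)² (M(f) = (f + 3)² = (3 + f)²)
a = √16551434500871898783264263/2508478724 (a = √((-1846849/(3 - 1295)² - 2503232/1941547) + 2630360) = √((-1846849/((-1292)²) - 2503232*1/1941547) + 2630360) = √((-1846849/1669264 - 2503232/1941547) + 2630360) = √(-7764299196651/3240954511408 + 2630360) = √(8524869344327950229/3240954511408) = √16551434500871898783264263/2508478724 ≈ 1621.8)
a/I(1799) = (√16551434500871898783264263/2508478724)/(-1069 + 1799) = (√16551434500871898783264263/2508478724)/730 = (√16551434500871898783264263/2508478724)*(1/730) = √16551434500871898783264263/1831189468520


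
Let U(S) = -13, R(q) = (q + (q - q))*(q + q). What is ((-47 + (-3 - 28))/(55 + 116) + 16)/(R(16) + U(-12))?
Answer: 886/28443 ≈ 0.031150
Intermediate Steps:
R(q) = 2*q² (R(q) = (q + 0)*(2*q) = q*(2*q) = 2*q²)
((-47 + (-3 - 28))/(55 + 116) + 16)/(R(16) + U(-12)) = ((-47 + (-3 - 28))/(55 + 116) + 16)/(2*16² - 13) = ((-47 - 31)/171 + 16)/(2*256 - 13) = (-78*1/171 + 16)/(512 - 13) = (-26/57 + 16)/499 = (886/57)*(1/499) = 886/28443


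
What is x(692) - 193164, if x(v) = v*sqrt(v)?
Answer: -193164 + 1384*sqrt(173) ≈ -1.7496e+5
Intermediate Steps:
x(v) = v**(3/2)
x(692) - 193164 = 692**(3/2) - 193164 = 1384*sqrt(173) - 193164 = -193164 + 1384*sqrt(173)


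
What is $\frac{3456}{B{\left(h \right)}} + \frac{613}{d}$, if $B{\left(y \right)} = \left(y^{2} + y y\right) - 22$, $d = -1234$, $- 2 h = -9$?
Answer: $\frac{8506727}{45658} \approx 186.31$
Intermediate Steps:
$h = \frac{9}{2}$ ($h = \left(- \frac{1}{2}\right) \left(-9\right) = \frac{9}{2} \approx 4.5$)
$B{\left(y \right)} = -22 + 2 y^{2}$ ($B{\left(y \right)} = \left(y^{2} + y^{2}\right) - 22 = 2 y^{2} - 22 = -22 + 2 y^{2}$)
$\frac{3456}{B{\left(h \right)}} + \frac{613}{d} = \frac{3456}{-22 + 2 \left(\frac{9}{2}\right)^{2}} + \frac{613}{-1234} = \frac{3456}{-22 + 2 \cdot \frac{81}{4}} + 613 \left(- \frac{1}{1234}\right) = \frac{3456}{-22 + \frac{81}{2}} - \frac{613}{1234} = \frac{3456}{\frac{37}{2}} - \frac{613}{1234} = 3456 \cdot \frac{2}{37} - \frac{613}{1234} = \frac{6912}{37} - \frac{613}{1234} = \frac{8506727}{45658}$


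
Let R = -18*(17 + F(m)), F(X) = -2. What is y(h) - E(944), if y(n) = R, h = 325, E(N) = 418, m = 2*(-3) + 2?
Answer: -688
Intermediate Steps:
m = -4 (m = -6 + 2 = -4)
R = -270 (R = -18*(17 - 2) = -18*15 = -270)
y(n) = -270
y(h) - E(944) = -270 - 1*418 = -270 - 418 = -688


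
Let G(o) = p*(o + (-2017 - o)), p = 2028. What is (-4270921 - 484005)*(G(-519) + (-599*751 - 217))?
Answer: 21589941209892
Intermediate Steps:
G(o) = -4090476 (G(o) = 2028*(o + (-2017 - o)) = 2028*(-2017) = -4090476)
(-4270921 - 484005)*(G(-519) + (-599*751 - 217)) = (-4270921 - 484005)*(-4090476 + (-599*751 - 217)) = -4754926*(-4090476 + (-449849 - 217)) = -4754926*(-4090476 - 450066) = -4754926*(-4540542) = 21589941209892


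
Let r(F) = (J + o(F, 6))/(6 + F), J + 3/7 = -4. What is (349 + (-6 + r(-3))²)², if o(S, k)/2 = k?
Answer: 25356740644/194481 ≈ 1.3038e+5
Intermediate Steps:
J = -31/7 (J = -3/7 - 4 = -31/7 ≈ -4.4286)
o(S, k) = 2*k
r(F) = 53/(7*(6 + F)) (r(F) = (-31/7 + 2*6)/(6 + F) = (-31/7 + 12)/(6 + F) = 53/(7*(6 + F)))
(349 + (-6 + r(-3))²)² = (349 + (-6 + 53/(7*(6 - 3)))²)² = (349 + (-6 + (53/7)/3)²)² = (349 + (-6 + (53/7)*(⅓))²)² = (349 + (-6 + 53/21)²)² = (349 + (-73/21)²)² = (349 + 5329/441)² = (159238/441)² = 25356740644/194481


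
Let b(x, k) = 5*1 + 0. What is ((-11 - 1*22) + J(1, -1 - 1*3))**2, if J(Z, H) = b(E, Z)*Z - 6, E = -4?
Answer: 1156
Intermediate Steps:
b(x, k) = 5 (b(x, k) = 5 + 0 = 5)
J(Z, H) = -6 + 5*Z (J(Z, H) = 5*Z - 6 = -6 + 5*Z)
((-11 - 1*22) + J(1, -1 - 1*3))**2 = ((-11 - 1*22) + (-6 + 5*1))**2 = ((-11 - 22) + (-6 + 5))**2 = (-33 - 1)**2 = (-34)**2 = 1156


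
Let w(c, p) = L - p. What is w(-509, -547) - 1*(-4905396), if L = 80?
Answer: 4906023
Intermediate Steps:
w(c, p) = 80 - p
w(-509, -547) - 1*(-4905396) = (80 - 1*(-547)) - 1*(-4905396) = (80 + 547) + 4905396 = 627 + 4905396 = 4906023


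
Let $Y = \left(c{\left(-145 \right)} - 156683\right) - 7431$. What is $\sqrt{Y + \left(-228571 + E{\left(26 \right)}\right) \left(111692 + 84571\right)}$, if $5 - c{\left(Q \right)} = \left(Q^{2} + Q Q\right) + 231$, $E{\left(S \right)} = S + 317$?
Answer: $i \sqrt{44792918354} \approx 2.1164 \cdot 10^{5} i$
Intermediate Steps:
$E{\left(S \right)} = 317 + S$
$c{\left(Q \right)} = -226 - 2 Q^{2}$ ($c{\left(Q \right)} = 5 - \left(\left(Q^{2} + Q Q\right) + 231\right) = 5 - \left(\left(Q^{2} + Q^{2}\right) + 231\right) = 5 - \left(2 Q^{2} + 231\right) = 5 - \left(231 + 2 Q^{2}\right) = -226 - 2 Q^{2}$)
$Y = -206390$ ($Y = \left(\left(-226 - 2 \left(-145\right)^{2}\right) - 156683\right) - 7431 = \left(\left(-226 - 42050\right) - 156683\right) - 7431 = \left(-42276 - 156683\right) - 7431 = -198959 - 7431 = -206390$)
$\sqrt{Y + \left(-228571 + E{\left(26 \right)}\right) \left(111692 + 84571\right)} = \sqrt{-206390 + \left(-228571 + \left(317 + 26\right)\right) \left(111692 + 84571\right)} = \sqrt{-206390 + \left(-228571 + 343\right) 196263} = \sqrt{-206390 - 44792711964} = \sqrt{-44792918354} = i \sqrt{44792918354}$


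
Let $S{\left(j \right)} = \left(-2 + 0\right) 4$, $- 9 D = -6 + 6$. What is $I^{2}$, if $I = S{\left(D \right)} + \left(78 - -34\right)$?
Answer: $10816$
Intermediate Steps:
$D = 0$ ($D = - \frac{-6 + 6}{9} = \left(- \frac{1}{9}\right) 0 = 0$)
$S{\left(j \right)} = -8$ ($S{\left(j \right)} = \left(-2\right) 4 = -8$)
$I = 104$ ($I = -8 + \left(78 - -34\right) = -8 + \left(78 + 34\right) = -8 + 112 = 104$)
$I^{2} = 104^{2} = 10816$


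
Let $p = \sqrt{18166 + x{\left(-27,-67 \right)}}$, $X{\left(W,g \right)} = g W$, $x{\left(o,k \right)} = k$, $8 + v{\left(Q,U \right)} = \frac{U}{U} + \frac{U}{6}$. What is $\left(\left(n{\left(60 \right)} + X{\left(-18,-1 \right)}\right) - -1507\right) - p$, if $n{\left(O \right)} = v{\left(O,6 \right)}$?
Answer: $1519 - 3 \sqrt{2011} \approx 1384.5$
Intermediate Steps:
$v{\left(Q,U \right)} = -7 + \frac{U}{6}$ ($v{\left(Q,U \right)} = -8 + \left(\frac{U}{U} + \frac{U}{6}\right) = -8 + \left(1 + U \frac{1}{6}\right) = -8 + \left(1 + \frac{U}{6}\right) = -7 + \frac{U}{6}$)
$X{\left(W,g \right)} = W g$
$n{\left(O \right)} = -6$ ($n{\left(O \right)} = -7 + \frac{1}{6} \cdot 6 = -7 + 1 = -6$)
$p = 3 \sqrt{2011}$ ($p = \sqrt{18166 - 67} = \sqrt{18099} = 3 \sqrt{2011} \approx 134.53$)
$\left(\left(n{\left(60 \right)} + X{\left(-18,-1 \right)}\right) - -1507\right) - p = \left(\left(-6 - -18\right) - -1507\right) - 3 \sqrt{2011} = \left(\left(-6 + 18\right) + 1507\right) - 3 \sqrt{2011} = \left(12 + 1507\right) - 3 \sqrt{2011} = 1519 - 3 \sqrt{2011}$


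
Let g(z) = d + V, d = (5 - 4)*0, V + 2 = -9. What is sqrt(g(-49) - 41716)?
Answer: I*sqrt(41727) ≈ 204.27*I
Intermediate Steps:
V = -11 (V = -2 - 9 = -11)
d = 0 (d = 1*0 = 0)
g(z) = -11 (g(z) = 0 - 11 = -11)
sqrt(g(-49) - 41716) = sqrt(-11 - 41716) = sqrt(-41727) = I*sqrt(41727)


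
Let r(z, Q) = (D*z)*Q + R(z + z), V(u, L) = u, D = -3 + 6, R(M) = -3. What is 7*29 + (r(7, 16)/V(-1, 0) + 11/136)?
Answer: -17669/136 ≈ -129.92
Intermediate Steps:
D = 3
r(z, Q) = -3 + 3*Q*z (r(z, Q) = (3*z)*Q - 3 = 3*Q*z - 3 = -3 + 3*Q*z)
7*29 + (r(7, 16)/V(-1, 0) + 11/136) = 7*29 + ((-3 + 3*16*7)/(-1) + 11/136) = 203 + ((-3 + 336)*(-1) + 11*(1/136)) = 203 + (333*(-1) + 11/136) = 203 + (-333 + 11/136) = 203 - 45277/136 = -17669/136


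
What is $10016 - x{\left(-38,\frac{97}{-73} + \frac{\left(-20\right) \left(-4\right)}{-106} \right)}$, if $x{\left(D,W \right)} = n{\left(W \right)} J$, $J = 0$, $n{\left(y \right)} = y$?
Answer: $10016$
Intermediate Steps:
$x{\left(D,W \right)} = 0$ ($x{\left(D,W \right)} = W 0 = 0$)
$10016 - x{\left(-38,\frac{97}{-73} + \frac{\left(-20\right) \left(-4\right)}{-106} \right)} = 10016 - 0 = 10016 + 0 = 10016$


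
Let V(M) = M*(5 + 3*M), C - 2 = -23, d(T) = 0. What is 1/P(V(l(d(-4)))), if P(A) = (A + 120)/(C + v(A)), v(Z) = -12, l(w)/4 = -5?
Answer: -33/1220 ≈ -0.027049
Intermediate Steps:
C = -21 (C = 2 - 23 = -21)
l(w) = -20 (l(w) = 4*(-5) = -20)
P(A) = -40/11 - A/33 (P(A) = (A + 120)/(-21 - 12) = (120 + A)/(-33) = (120 + A)*(-1/33) = -40/11 - A/33)
1/P(V(l(d(-4)))) = 1/(-40/11 - (-20)*(5 + 3*(-20))/33) = 1/(-40/11 - (-20)*(5 - 60)/33) = 1/(-40/11 - (-20)*(-55)/33) = 1/(-40/11 - 1/33*1100) = 1/(-40/11 - 100/3) = 1/(-1220/33) = -33/1220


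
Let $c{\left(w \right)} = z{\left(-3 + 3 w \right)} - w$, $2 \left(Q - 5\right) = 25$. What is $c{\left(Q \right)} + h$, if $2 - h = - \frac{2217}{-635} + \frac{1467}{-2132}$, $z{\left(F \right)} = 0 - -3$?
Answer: $- \frac{20717849}{1353820} \approx -15.303$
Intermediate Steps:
$Q = \frac{35}{2}$ ($Q = 5 + \frac{1}{2} \cdot 25 = 5 + \frac{25}{2} = \frac{35}{2} \approx 17.5$)
$z{\left(F \right)} = 3$ ($z{\left(F \right)} = 0 + 3 = 3$)
$h = - \frac{1087459}{1353820}$ ($h = 2 - \left(- \frac{2217}{-635} + \frac{1467}{-2132}\right) = 2 - \left(\left(-2217\right) \left(- \frac{1}{635}\right) + 1467 \left(- \frac{1}{2132}\right)\right) = 2 - \left(\frac{2217}{635} - \frac{1467}{2132}\right) = 2 - \frac{3795099}{1353820} = - \frac{1087459}{1353820} \approx -0.80325$)
$c{\left(w \right)} = 3 - w$
$c{\left(Q \right)} + h = \left(3 - \frac{35}{2}\right) - \frac{1087459}{1353820} = - \frac{29}{2} - \frac{1087459}{1353820} = - \frac{20717849}{1353820}$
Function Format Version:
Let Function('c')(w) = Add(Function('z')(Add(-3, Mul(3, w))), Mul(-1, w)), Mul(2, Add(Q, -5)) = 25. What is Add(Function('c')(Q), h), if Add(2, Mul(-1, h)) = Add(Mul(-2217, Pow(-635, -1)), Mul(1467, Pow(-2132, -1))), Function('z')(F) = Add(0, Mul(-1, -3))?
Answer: Rational(-20717849, 1353820) ≈ -15.303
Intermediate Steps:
Q = Rational(35, 2) (Q = Add(5, Mul(Rational(1, 2), 25)) = Add(5, Rational(25, 2)) = Rational(35, 2) ≈ 17.500)
Function('z')(F) = 3 (Function('z')(F) = Add(0, 3) = 3)
h = Rational(-1087459, 1353820) (h = Add(2, Mul(-1, Add(Mul(-2217, Pow(-635, -1)), Mul(1467, Pow(-2132, -1))))) = Add(2, Mul(-1, Add(Mul(-2217, Rational(-1, 635)), Mul(1467, Rational(-1, 2132))))) = Add(2, Mul(-1, Add(Rational(2217, 635), Rational(-1467, 2132)))) = Add(2, Mul(-1, Rational(3795099, 1353820))) = Add(2, Rational(-3795099, 1353820)) = Rational(-1087459, 1353820) ≈ -0.80325)
Function('c')(w) = Add(3, Mul(-1, w))
Add(Function('c')(Q), h) = Add(Add(3, Mul(-1, Rational(35, 2))), Rational(-1087459, 1353820)) = Add(Add(3, Rational(-35, 2)), Rational(-1087459, 1353820)) = Add(Rational(-29, 2), Rational(-1087459, 1353820)) = Rational(-20717849, 1353820)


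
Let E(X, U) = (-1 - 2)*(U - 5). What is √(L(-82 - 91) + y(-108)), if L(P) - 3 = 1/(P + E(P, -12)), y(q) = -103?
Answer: 7*I*√30378/122 ≈ 10.0*I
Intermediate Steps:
E(X, U) = 15 - 3*U (E(X, U) = -3*(-5 + U) = 15 - 3*U)
L(P) = 3 + 1/(51 + P) (L(P) = 3 + 1/(P + (15 - 3*(-12))) = 3 + 1/(P + (15 + 36)) = 3 + 1/(P + 51) = 3 + 1/(51 + P))
√(L(-82 - 91) + y(-108)) = √((154 + 3*(-82 - 91))/(51 + (-82 - 91)) - 103) = √((154 + 3*(-173))/(51 - 173) - 103) = √((154 - 519)/(-122) - 103) = √(-1/122*(-365) - 103) = √(365/122 - 103) = √(-12201/122) = 7*I*√30378/122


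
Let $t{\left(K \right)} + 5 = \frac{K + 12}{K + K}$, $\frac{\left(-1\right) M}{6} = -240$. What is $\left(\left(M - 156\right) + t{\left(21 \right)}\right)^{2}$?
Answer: $\frac{321018889}{196} \approx 1.6379 \cdot 10^{6}$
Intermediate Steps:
$M = 1440$ ($M = \left(-6\right) \left(-240\right) = 1440$)
$t{\left(K \right)} = -5 + \frac{12 + K}{2 K}$ ($t{\left(K \right)} = -5 + \frac{K + 12}{K + K} = -5 + \frac{12 + K}{2 K}$)
$\left(\left(M - 156\right) + t{\left(21 \right)}\right)^{2} = \left(\left(1440 - 156\right) - \left(\frac{9}{2} - \frac{6}{21}\right)\right)^{2} = \left(\left(1440 - 156\right) + \left(- \frac{9}{2} + 6 \cdot \frac{1}{21}\right)\right)^{2} = \left(1284 + \left(- \frac{9}{2} + \frac{2}{7}\right)\right)^{2} = \left(1284 - \frac{59}{14}\right)^{2} = \left(\frac{17917}{14}\right)^{2} = \frac{321018889}{196}$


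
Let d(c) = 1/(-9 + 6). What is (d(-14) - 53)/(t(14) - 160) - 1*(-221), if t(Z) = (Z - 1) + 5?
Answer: 47153/213 ≈ 221.38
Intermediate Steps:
d(c) = -1/3 (d(c) = 1/(-3) = -1/3)
t(Z) = 4 + Z (t(Z) = (-1 + Z) + 5 = 4 + Z)
(d(-14) - 53)/(t(14) - 160) - 1*(-221) = (-1/3 - 53)/((4 + 14) - 160) - 1*(-221) = -160/(3*(18 - 160)) + 221 = -160/3/(-142) + 221 = -160/3*(-1/142) + 221 = 80/213 + 221 = 47153/213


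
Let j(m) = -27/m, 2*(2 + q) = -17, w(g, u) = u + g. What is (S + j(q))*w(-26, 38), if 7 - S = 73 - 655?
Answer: 49692/7 ≈ 7098.9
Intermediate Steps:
w(g, u) = g + u
q = -21/2 (q = -2 + (1/2)*(-17) = -2 - 17/2 = -21/2 ≈ -10.500)
S = 589 (S = 7 - (73 - 655) = 7 - 1*(-582) = 7 + 582 = 589)
(S + j(q))*w(-26, 38) = (589 - 27/(-21/2))*(-26 + 38) = (589 - 27*(-2/21))*12 = (589 + 18/7)*12 = (4141/7)*12 = 49692/7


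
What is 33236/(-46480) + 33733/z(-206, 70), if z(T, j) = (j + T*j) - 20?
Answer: -7305397/2385420 ≈ -3.0625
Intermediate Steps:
z(T, j) = -20 + j + T*j
33236/(-46480) + 33733/z(-206, 70) = 33236/(-46480) + 33733/(-20 + 70 - 206*70) = 33236*(-1/46480) + 33733/(-20 + 70 - 14420) = -1187/1660 + 33733/(-14370) = -1187/1660 + 33733*(-1/14370) = -1187/1660 - 33733/14370 = -7305397/2385420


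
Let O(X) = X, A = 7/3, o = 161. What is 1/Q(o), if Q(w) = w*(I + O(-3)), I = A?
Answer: -3/322 ≈ -0.0093168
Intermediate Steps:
A = 7/3 (A = 7*(⅓) = 7/3 ≈ 2.3333)
I = 7/3 ≈ 2.3333
Q(w) = -2*w/3 (Q(w) = w*(7/3 - 3) = w*(-⅔) = -2*w/3)
1/Q(o) = 1/(-⅔*161) = 1/(-322/3) = -3/322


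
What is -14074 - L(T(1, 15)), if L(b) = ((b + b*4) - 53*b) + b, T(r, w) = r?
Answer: -14027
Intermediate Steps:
L(b) = -47*b (L(b) = ((b + 4*b) - 53*b) + b = (5*b - 53*b) + b = -48*b + b = -47*b)
-14074 - L(T(1, 15)) = -14074 - (-47) = -14074 - 1*(-47) = -14074 + 47 = -14027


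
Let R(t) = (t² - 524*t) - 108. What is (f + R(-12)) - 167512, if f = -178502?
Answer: -339690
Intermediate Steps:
R(t) = -108 + t² - 524*t
(f + R(-12)) - 167512 = (-178502 + (-108 + (-12)² - 524*(-12))) - 167512 = (-178502 + (-108 + 144 + 6288)) - 167512 = (-178502 + 6324) - 167512 = -172178 - 167512 = -339690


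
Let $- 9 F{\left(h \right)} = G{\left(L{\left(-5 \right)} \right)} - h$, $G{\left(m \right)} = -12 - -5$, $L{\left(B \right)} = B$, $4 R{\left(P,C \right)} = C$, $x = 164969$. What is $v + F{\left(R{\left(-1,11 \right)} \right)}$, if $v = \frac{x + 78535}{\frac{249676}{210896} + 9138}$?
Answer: $\frac{22903737865}{826035996} \approx 27.727$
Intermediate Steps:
$R{\left(P,C \right)} = \frac{C}{4}$
$G{\left(m \right)} = -7$ ($G{\left(m \right)} = -12 + 5 = -7$)
$v = \frac{1834072128}{68836333}$ ($v = \frac{164969 + 78535}{\frac{249676}{210896} + 9138} = \frac{243504}{249676 \cdot \frac{1}{210896} + 9138} = \frac{243504}{\frac{8917}{7532} + 9138} = \frac{243504}{\frac{68836333}{7532}} = 243504 \cdot \frac{7532}{68836333} = \frac{1834072128}{68836333} \approx 26.644$)
$F{\left(h \right)} = \frac{7}{9} + \frac{h}{9}$ ($F{\left(h \right)} = - \frac{-7 - h}{9} = \frac{7}{9} + \frac{h}{9}$)
$v + F{\left(R{\left(-1,11 \right)} \right)} = \frac{1834072128}{68836333} + \left(\frac{7}{9} + \frac{\frac{1}{4} \cdot 11}{9}\right) = \frac{1834072128}{68836333} + \left(\frac{7}{9} + \frac{1}{9} \cdot \frac{11}{4}\right) = \frac{1834072128}{68836333} + \left(\frac{7}{9} + \frac{11}{36}\right) = \frac{1834072128}{68836333} + \frac{13}{12} = \frac{22903737865}{826035996}$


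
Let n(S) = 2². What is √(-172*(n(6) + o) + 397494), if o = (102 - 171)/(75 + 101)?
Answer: √192086741/22 ≈ 629.98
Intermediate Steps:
o = -69/176 ≈ -0.39205
n(S) = 4
√(-172*(n(6) + o) + 397494) = √(-172*(4 - 69/176) + 397494) = √(-172*635/176 + 397494) = √(-27305/44 + 397494) = √(17462431/44) = √192086741/22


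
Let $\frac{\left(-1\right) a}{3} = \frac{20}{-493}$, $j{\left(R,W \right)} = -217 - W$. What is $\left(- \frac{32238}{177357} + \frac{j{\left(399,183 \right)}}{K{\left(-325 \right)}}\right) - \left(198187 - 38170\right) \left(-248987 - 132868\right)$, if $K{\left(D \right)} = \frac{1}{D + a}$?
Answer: $\frac{1780899975195585067}{29145667} \approx 6.1103 \cdot 10^{10}$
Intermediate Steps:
$a = \frac{60}{493}$ ($a = - 3 \frac{20}{-493} = - 3 \cdot 20 \left(- \frac{1}{493}\right) = \left(-3\right) \left(- \frac{20}{493}\right) = \frac{60}{493} \approx 0.1217$)
$K{\left(D \right)} = \frac{1}{\frac{60}{493} + D}$ ($K{\left(D \right)} = \frac{1}{D + \frac{60}{493}} = \frac{1}{\frac{60}{493} + D}$)
$\left(- \frac{32238}{177357} + \frac{j{\left(399,183 \right)}}{K{\left(-325 \right)}}\right) - \left(198187 - 38170\right) \left(-248987 - 132868\right) = \left(- \frac{32238}{177357} + \frac{-217 - 183}{493 \frac{1}{60 + 493 \left(-325\right)}}\right) - \left(198187 - 38170\right) \left(-248987 - 132868\right) = \left(\left(-32238\right) \frac{1}{177357} + \frac{-217 - 183}{493 \frac{1}{60 - 160225}}\right) - 160017 \left(-381855\right) = \left(- \frac{10746}{59119} - \frac{400}{493 \frac{1}{-160165}}\right) - -61103291535 = \left(- \frac{10746}{59119} - \frac{400}{493 \left(- \frac{1}{160165}\right)}\right) + 61103291535 = \left(- \frac{10746}{59119} - \frac{400}{- \frac{493}{160165}}\right) + 61103291535 = \left(- \frac{10746}{59119} - - \frac{64066000}{493}\right) + 61103291535 = \left(- \frac{10746}{59119} + \frac{64066000}{493}\right) + 61103291535 = \frac{3787512556222}{29145667} + 61103291535 = \frac{1780899975195585067}{29145667}$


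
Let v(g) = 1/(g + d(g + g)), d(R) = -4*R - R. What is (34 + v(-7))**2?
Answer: 4592449/3969 ≈ 1157.1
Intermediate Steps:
d(R) = -5*R
v(g) = -1/(9*g) (v(g) = 1/(g - 5*(g + g)) = 1/(g - 10*g) = 1/(-9*g) = -1/(9*g))
(34 + v(-7))**2 = (34 - 1/9/(-7))**2 = (34 - 1/9*(-1/7))**2 = (34 + 1/63)**2 = (2143/63)**2 = 4592449/3969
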